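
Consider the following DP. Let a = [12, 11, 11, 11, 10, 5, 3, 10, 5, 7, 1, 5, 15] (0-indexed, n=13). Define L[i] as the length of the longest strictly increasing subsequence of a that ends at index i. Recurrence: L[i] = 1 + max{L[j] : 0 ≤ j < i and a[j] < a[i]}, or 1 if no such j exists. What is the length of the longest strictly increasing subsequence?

   i    0    1    2    3    4    5    6    7    8    9   10   11   12
a[i]   12   11   11   11   10    5    3   10    5    7    1    5   15
L[i]    1    1    1    1    1    1    1    2    2    3    1    2    4

4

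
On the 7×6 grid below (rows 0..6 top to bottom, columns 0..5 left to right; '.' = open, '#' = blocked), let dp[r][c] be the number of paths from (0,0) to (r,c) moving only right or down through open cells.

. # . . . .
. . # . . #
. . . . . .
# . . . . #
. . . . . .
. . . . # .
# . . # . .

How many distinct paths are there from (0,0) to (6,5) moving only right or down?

r\c   0   1   2   3   4   5
  0   1   0   0   0   0   0
  1   1   1   0   0   0   0
  2   1   2   2   2   2   2
  3   0   2   4   6   8   0
  4   0   2   6  12  20  20
  5   0   2   8  20   0  20
  6   0   2  10   0   0  20

20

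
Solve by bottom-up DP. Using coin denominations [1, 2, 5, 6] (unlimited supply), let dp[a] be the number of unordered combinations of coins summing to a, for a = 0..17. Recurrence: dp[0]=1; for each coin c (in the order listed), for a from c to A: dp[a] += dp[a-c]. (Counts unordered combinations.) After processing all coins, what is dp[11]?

15

after  coin     0     1     2     3     4     5     6     7     8     9    10    11    12    13    14    15    16    17
          1     1     1     1     1     1     1     1     1     1     1     1     1     1     1     1     1     1     1
          2     1     1     2     2     3     3     4     4     5     5     6     6     7     7     8     8     9     9
          5     1     1     2     2     3     4     5     6     7     8    10    11    13    14    16    18    20    22
          6     1     1     2     2     3     4     6     7     9    10    13    15    19    21    25    28    33    37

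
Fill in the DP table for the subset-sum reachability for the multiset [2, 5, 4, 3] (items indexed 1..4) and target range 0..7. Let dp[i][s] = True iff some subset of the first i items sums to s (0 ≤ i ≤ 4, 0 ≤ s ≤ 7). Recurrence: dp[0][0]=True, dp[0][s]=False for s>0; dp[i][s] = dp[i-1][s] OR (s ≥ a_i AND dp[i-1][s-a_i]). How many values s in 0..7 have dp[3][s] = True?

i\s   0   1   2   3   4   5   6   7
  0   T   F   F   F   F   F   F   F
  1   T   F   T   F   F   F   F   F
  2   T   F   T   F   F   T   F   T
  3   T   F   T   F   T   T   T   T
  4   T   F   T   T   T   T   T   T

6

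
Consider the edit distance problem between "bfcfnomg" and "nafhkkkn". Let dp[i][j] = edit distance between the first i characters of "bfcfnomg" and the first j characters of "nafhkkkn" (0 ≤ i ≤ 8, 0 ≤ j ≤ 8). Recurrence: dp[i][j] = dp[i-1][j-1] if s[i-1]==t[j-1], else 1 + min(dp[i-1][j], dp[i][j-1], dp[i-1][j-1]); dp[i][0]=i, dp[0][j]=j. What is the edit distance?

8

   ''  n  a  f  h  k  k  k  n
''  0  1  2  3  4  5  6  7  8
 b  1  1  2  3  4  5  6  7  8
 f  2  2  2  2  3  4  5  6  7
 c  3  3  3  3  3  4  5  6  7
 f  4  4  4  3  4  4  5  6  7
 n  5  4  5  4  4  5  5  6  6
 o  6  5  5  5  5  5  6  6  7
 m  7  6  6  6  6  6  6  7  7
 g  8  7  7  7  7  7  7  7  8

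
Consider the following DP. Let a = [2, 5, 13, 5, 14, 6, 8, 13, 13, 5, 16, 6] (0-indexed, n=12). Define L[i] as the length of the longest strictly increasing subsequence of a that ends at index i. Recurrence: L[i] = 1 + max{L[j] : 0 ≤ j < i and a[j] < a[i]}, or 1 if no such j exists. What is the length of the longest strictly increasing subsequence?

6

   i    0    1    2    3    4    5    6    7    8    9   10   11
a[i]    2    5   13    5   14    6    8   13   13    5   16    6
L[i]    1    2    3    2    4    3    4    5    5    2    6    3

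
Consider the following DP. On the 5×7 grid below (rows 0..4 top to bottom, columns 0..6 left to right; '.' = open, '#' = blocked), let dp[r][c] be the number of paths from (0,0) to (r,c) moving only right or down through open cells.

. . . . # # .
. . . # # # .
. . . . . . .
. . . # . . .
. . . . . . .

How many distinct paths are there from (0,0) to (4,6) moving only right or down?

r\c   0   1   2   3   4   5   6
  0   1   1   1   1   0   0   0
  1   1   2   3   0   0   0   0
  2   1   3   6   6   6   6   6
  3   1   4  10   0   6  12  18
  4   1   5  15  15  21  33  51

51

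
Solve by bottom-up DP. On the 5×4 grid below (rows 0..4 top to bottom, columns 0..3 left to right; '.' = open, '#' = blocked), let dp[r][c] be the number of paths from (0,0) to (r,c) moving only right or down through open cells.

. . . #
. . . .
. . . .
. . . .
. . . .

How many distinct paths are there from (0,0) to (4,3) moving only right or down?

r\c   0   1   2   3
  0   1   1   1   0
  1   1   2   3   3
  2   1   3   6   9
  3   1   4  10  19
  4   1   5  15  34

34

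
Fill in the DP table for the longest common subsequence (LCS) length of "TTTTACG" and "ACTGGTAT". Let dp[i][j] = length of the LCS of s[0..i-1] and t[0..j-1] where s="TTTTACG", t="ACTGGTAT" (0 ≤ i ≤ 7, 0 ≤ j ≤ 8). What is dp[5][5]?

   ''  A  C  T  G  G  T  A  T
''  0  0  0  0  0  0  0  0  0
 T  0  0  0  1  1  1  1  1  1
 T  0  0  0  1  1  1  2  2  2
 T  0  0  0  1  1  1  2  2  3
 T  0  0  0  1  1  1  2  2  3
 A  0  1  1  1  1  1  2  3  3
 C  0  1  2  2  2  2  2  3  3
 G  0  1  2  2  3  3  3  3  3

1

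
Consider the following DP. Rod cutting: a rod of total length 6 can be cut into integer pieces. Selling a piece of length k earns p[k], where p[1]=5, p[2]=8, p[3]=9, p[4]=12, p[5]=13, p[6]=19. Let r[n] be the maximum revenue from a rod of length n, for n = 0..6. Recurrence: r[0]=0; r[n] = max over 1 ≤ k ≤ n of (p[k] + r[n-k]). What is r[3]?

15

   n    0    1    2    3    4    5    6
r[n]    0    5   10   15   20   25   30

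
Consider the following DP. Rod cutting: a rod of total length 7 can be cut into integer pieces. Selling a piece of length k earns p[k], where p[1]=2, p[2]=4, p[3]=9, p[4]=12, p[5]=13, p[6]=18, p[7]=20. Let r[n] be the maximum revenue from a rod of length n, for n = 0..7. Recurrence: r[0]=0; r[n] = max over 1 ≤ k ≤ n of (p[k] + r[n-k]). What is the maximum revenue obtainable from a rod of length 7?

   n    0    1    2    3    4    5    6    7
r[n]    0    2    4    9   12   14   18   21

21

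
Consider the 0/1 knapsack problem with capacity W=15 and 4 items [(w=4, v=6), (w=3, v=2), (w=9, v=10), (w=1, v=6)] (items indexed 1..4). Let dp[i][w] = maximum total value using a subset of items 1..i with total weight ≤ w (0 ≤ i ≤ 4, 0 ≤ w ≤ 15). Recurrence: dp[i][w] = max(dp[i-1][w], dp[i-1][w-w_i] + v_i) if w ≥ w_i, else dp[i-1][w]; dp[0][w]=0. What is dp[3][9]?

10

i\w   0   1   2   3   4   5   6   7   8   9  10  11  12  13  14  15
  0   0   0   0   0   0   0   0   0   0   0   0   0   0   0   0   0
  1   0   0   0   0   6   6   6   6   6   6   6   6   6   6   6   6
  2   0   0   0   2   6   6   6   8   8   8   8   8   8   8   8   8
  3   0   0   0   2   6   6   6   8   8  10  10  10  12  16  16  16
  4   0   6   6   6   8  12  12  12  14  14  16  16  16  18  22  22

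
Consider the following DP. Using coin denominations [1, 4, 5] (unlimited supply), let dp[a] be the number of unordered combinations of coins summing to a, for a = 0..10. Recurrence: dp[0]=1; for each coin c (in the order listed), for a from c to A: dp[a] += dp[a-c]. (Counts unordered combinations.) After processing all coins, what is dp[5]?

after  coin     0     1     2     3     4     5     6     7     8     9    10
          1     1     1     1     1     1     1     1     1     1     1     1
          4     1     1     1     1     2     2     2     2     3     3     3
          5     1     1     1     1     2     3     3     3     4     5     6

3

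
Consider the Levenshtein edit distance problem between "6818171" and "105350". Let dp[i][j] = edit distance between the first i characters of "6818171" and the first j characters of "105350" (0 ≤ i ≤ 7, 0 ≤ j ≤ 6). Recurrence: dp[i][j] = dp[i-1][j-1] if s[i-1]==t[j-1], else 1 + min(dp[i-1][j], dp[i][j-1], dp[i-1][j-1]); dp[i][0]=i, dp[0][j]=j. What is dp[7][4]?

   ''  1  0  5  3  5  0
''  0  1  2  3  4  5  6
 6  1  1  2  3  4  5  6
 8  2  2  2  3  4  5  6
 1  3  2  3  3  4  5  6
 8  4  3  3  4  4  5  6
 1  5  4  4  4  5  5  6
 7  6  5  5  5  5  6  6
 1  7  6  6  6  6  6  7

6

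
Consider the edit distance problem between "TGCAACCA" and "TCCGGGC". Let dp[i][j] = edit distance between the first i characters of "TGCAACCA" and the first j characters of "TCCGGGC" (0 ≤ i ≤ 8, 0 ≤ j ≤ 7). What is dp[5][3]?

   ''  T  C  C  G  G  G  C
''  0  1  2  3  4  5  6  7
 T  1  0  1  2  3  4  5  6
 G  2  1  1  2  2  3  4  5
 C  3  2  1  1  2  3  4  4
 A  4  3  2  2  2  3  4  5
 A  5  4  3  3  3  3  4  5
 C  6  5  4  3  4  4  4  4
 C  7  6  5  4  4  5  5  4
 A  8  7  6  5  5  5  6  5

3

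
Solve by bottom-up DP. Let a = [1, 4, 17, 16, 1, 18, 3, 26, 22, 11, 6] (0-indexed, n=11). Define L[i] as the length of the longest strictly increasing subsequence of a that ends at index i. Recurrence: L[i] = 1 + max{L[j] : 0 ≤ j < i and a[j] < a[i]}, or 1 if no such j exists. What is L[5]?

   i    0    1    2    3    4    5    6    7    8    9   10
a[i]    1    4   17   16    1   18    3   26   22   11    6
L[i]    1    2    3    3    1    4    2    5    5    3    3

4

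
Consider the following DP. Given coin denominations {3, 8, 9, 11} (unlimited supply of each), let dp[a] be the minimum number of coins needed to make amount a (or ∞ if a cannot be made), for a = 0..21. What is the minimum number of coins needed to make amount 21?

 a  0  1  2  3  4  5  6  7  8  9 10 11 12 13 14 15 16 17 18 19 20 21
dp  0  -  -  1  -  -  2  -  1  1  -  1  2  -  2  3  2  2  2  2  2  3
(- denotes ∞ / unreachable)

3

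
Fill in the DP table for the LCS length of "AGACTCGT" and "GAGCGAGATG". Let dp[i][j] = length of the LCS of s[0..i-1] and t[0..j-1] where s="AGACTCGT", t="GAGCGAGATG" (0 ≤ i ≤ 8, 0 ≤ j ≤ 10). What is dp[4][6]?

3

   ''  G  A  G  C  G  A  G  A  T  G
''  0  0  0  0  0  0  0  0  0  0  0
 A  0  0  1  1  1  1  1  1  1  1  1
 G  0  1  1  2  2  2  2  2  2  2  2
 A  0  1  2  2  2  2  3  3  3  3  3
 C  0  1  2  2  3  3  3  3  3  3  3
 T  0  1  2  2  3  3  3  3  3  4  4
 C  0  1  2  2  3  3  3  3  3  4  4
 G  0  1  2  3  3  4  4  4  4  4  5
 T  0  1  2  3  3  4  4  4  4  5  5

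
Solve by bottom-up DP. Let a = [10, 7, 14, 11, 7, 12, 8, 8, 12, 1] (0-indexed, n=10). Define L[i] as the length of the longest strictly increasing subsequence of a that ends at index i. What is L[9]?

   i    0    1    2    3    4    5    6    7    8    9
a[i]   10    7   14   11    7   12    8    8   12    1
L[i]    1    1    2    2    1    3    2    2    3    1

1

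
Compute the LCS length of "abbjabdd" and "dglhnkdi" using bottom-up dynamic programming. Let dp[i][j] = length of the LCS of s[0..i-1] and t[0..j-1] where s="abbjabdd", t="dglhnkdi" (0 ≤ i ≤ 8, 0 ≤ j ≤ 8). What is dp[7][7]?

1

   ''  d  g  l  h  n  k  d  i
''  0  0  0  0  0  0  0  0  0
 a  0  0  0  0  0  0  0  0  0
 b  0  0  0  0  0  0  0  0  0
 b  0  0  0  0  0  0  0  0  0
 j  0  0  0  0  0  0  0  0  0
 a  0  0  0  0  0  0  0  0  0
 b  0  0  0  0  0  0  0  0  0
 d  0  1  1  1  1  1  1  1  1
 d  0  1  1  1  1  1  1  2  2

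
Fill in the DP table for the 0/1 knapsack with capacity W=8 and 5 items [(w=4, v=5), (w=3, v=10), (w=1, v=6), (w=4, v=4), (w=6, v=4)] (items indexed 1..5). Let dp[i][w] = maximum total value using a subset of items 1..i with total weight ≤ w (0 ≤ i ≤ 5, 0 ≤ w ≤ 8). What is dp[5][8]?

i\w   0   1   2   3   4   5   6   7   8
  0   0   0   0   0   0   0   0   0   0
  1   0   0   0   0   5   5   5   5   5
  2   0   0   0  10  10  10  10  15  15
  3   0   6   6  10  16  16  16  16  21
  4   0   6   6  10  16  16  16  16  21
  5   0   6   6  10  16  16  16  16  21

21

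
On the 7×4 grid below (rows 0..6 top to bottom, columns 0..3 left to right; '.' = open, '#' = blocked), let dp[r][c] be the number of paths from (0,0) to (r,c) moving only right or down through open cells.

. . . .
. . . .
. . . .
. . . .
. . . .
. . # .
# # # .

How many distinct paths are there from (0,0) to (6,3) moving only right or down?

r\c   0   1   2   3
  0   1   1   1   1
  1   1   2   3   4
  2   1   3   6  10
  3   1   4  10  20
  4   1   5  15  35
  5   1   6   0  35
  6   0   0   0  35

35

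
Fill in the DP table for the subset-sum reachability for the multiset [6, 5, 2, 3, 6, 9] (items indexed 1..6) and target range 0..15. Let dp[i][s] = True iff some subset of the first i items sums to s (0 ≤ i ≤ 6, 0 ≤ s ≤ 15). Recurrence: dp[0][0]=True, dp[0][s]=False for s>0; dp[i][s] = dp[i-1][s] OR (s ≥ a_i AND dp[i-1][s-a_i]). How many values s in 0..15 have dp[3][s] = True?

8

i\s   0   1   2   3   4   5   6   7   8   9  10  11  12  13  14  15
  0   T   F   F   F   F   F   F   F   F   F   F   F   F   F   F   F
  1   T   F   F   F   F   F   T   F   F   F   F   F   F   F   F   F
  2   T   F   F   F   F   T   T   F   F   F   F   T   F   F   F   F
  3   T   F   T   F   F   T   T   T   T   F   F   T   F   T   F   F
  4   T   F   T   T   F   T   T   T   T   T   T   T   F   T   T   F
  5   T   F   T   T   F   T   T   T   T   T   T   T   T   T   T   T
  6   T   F   T   T   F   T   T   T   T   T   T   T   T   T   T   T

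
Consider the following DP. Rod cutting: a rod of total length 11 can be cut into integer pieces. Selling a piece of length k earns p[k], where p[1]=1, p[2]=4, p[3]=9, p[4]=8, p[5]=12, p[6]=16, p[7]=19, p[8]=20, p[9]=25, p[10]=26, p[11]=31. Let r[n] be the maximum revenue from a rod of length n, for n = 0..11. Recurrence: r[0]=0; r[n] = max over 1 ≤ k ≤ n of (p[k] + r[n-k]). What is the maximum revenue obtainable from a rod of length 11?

31

   n    0    1    2    3    4    5    6    7    8    9   10   11
r[n]    0    1    4    9   10   13   18   19   22   27   28   31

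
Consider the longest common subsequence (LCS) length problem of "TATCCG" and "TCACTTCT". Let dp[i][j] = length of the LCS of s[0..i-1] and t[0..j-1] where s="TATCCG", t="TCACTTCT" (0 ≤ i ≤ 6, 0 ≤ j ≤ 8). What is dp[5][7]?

   ''  T  C  A  C  T  T  C  T
''  0  0  0  0  0  0  0  0  0
 T  0  1  1  1  1  1  1  1  1
 A  0  1  1  2  2  2  2  2  2
 T  0  1  1  2  2  3  3  3  3
 C  0  1  2  2  3  3  3  4  4
 C  0  1  2  2  3  3  3  4  4
 G  0  1  2  2  3  3  3  4  4

4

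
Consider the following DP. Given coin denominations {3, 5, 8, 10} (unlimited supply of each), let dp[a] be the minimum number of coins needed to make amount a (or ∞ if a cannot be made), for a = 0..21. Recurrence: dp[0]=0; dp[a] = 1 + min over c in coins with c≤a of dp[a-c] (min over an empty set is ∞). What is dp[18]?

 a  0  1  2  3  4  5  6  7  8  9 10 11 12 13 14 15 16 17 18 19 20 21
dp  0  -  -  1  -  1  2  -  1  3  1  2  4  2  3  2  2  4  2  3  2  3
(- denotes ∞ / unreachable)

2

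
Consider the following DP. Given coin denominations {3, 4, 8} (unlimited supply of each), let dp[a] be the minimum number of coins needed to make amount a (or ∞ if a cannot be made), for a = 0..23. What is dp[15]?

3

 a  0  1  2  3  4  5  6  7  8  9 10 11 12 13 14 15 16 17 18 19 20 21 22 23
dp  0  -  -  1  1  -  2  2  1  3  3  2  2  4  3  3  2  4  4  3  3  5  4  4
(- denotes ∞ / unreachable)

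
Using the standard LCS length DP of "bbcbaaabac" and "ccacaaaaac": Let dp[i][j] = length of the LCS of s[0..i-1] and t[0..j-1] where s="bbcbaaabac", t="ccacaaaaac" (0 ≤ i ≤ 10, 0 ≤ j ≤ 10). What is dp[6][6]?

   ''  c  c  a  c  a  a  a  a  a  c
''  0  0  0  0  0  0  0  0  0  0  0
 b  0  0  0  0  0  0  0  0  0  0  0
 b  0  0  0  0  0  0  0  0  0  0  0
 c  0  1  1  1  1  1  1  1  1  1  1
 b  0  1  1  1  1  1  1  1  1  1  1
 a  0  1  1  2  2  2  2  2  2  2  2
 a  0  1  1  2  2  3  3  3  3  3  3
 a  0  1  1  2  2  3  4  4  4  4  4
 b  0  1  1  2  2  3  4  4  4  4  4
 a  0  1  1  2  2  3  4  5  5  5  5
 c  0  1  2  2  3  3  4  5  5  5  6

3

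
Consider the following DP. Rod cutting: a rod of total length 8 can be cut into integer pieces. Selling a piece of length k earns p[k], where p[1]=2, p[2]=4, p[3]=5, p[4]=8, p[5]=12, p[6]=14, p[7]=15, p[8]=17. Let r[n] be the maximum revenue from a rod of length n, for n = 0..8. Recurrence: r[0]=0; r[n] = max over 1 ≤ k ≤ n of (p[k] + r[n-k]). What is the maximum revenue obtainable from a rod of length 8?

18

   n    0    1    2    3    4    5    6    7    8
r[n]    0    2    4    6    8   12   14   16   18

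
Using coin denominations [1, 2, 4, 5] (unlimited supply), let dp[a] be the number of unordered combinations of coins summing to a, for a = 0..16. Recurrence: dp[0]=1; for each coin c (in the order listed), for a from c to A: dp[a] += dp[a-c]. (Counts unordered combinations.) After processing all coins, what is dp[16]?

44

after  coin     0     1     2     3     4     5     6     7     8     9    10    11    12    13    14    15    16
          1     1     1     1     1     1     1     1     1     1     1     1     1     1     1     1     1     1
          2     1     1     2     2     3     3     4     4     5     5     6     6     7     7     8     8     9
          4     1     1     2     2     4     4     6     6     9     9    12    12    16    16    20    20    25
          5     1     1     2     2     4     5     7     8    11    13    17    19    24    27    33    37    44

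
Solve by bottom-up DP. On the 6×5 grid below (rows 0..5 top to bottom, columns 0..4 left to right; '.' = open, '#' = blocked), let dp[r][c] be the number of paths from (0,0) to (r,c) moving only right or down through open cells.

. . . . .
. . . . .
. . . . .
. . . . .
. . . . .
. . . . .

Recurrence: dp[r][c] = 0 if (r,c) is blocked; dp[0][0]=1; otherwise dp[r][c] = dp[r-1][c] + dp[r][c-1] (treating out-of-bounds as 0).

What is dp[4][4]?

70

r\c   0   1   2   3   4
  0   1   1   1   1   1
  1   1   2   3   4   5
  2   1   3   6  10  15
  3   1   4  10  20  35
  4   1   5  15  35  70
  5   1   6  21  56 126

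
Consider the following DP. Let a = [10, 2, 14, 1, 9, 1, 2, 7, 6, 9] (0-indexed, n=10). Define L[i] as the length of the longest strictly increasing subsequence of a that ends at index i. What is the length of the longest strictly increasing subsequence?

4

   i    0    1    2    3    4    5    6    7    8    9
a[i]   10    2   14    1    9    1    2    7    6    9
L[i]    1    1    2    1    2    1    2    3    3    4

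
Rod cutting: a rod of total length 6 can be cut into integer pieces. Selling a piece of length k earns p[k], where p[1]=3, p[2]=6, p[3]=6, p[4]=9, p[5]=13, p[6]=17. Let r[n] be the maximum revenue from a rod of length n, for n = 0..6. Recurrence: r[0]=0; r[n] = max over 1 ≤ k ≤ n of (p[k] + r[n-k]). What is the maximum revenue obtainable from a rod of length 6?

18

   n    0    1    2    3    4    5    6
r[n]    0    3    6    9   12   15   18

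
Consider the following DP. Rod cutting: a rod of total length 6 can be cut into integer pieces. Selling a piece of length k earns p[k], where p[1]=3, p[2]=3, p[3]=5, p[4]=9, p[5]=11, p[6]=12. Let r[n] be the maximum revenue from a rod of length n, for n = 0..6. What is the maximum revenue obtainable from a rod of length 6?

   n    0    1    2    3    4    5    6
r[n]    0    3    6    9   12   15   18

18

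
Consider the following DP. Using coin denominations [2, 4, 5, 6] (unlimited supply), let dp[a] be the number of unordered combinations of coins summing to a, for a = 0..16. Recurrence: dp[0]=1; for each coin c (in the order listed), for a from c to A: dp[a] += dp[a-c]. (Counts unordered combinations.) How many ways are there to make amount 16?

13

after  coin     0     1     2     3     4     5     6     7     8     9    10    11    12    13    14    15    16
          2     1     0     1     0     1     0     1     0     1     0     1     0     1     0     1     0     1
          4     1     0     1     0     2     0     2     0     3     0     3     0     4     0     4     0     5
          5     1     0     1     0     2     1     2     1     3     2     4     2     5     3     6     4     7
          6     1     0     1     0     2     1     3     1     4     2     6     3     8     4    10     6    13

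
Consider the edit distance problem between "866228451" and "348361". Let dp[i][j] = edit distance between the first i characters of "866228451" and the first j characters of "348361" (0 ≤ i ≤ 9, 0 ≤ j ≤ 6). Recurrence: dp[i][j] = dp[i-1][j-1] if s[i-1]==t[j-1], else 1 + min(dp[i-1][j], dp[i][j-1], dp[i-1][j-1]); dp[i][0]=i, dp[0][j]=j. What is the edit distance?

7

   ''  3  4  8  3  6  1
''  0  1  2  3  4  5  6
 8  1  1  2  2  3  4  5
 6  2  2  2  3  3  3  4
 6  3  3  3  3  4  3  4
 2  4  4  4  4  4  4  4
 2  5  5  5  5  5  5  5
 8  6  6  6  5  6  6  6
 4  7  7  6  6  6  7  7
 5  8  8  7  7  7  7  8
 1  9  9  8  8  8  8  7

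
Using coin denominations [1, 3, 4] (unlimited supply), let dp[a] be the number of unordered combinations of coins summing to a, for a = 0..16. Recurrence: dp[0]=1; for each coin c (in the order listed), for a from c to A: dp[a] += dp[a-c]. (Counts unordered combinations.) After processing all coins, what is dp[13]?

12

after  coin     0     1     2     3     4     5     6     7     8     9    10    11    12    13    14    15    16
          1     1     1     1     1     1     1     1     1     1     1     1     1     1     1     1     1     1
          3     1     1     1     2     2     2     3     3     3     4     4     4     5     5     5     6     6
          4     1     1     1     2     3     3     4     5     6     7     8     9    11    12    13    15    17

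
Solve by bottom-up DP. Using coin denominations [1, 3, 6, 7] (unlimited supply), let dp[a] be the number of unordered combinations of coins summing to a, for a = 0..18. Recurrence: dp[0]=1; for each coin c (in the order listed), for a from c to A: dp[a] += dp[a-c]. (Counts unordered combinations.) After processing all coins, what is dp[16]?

19

after  coin     0     1     2     3     4     5     6     7     8     9    10    11    12    13    14    15    16    17    18
          1     1     1     1     1     1     1     1     1     1     1     1     1     1     1     1     1     1     1     1
          3     1     1     1     2     2     2     3     3     3     4     4     4     5     5     5     6     6     6     7
          6     1     1     1     2     2     2     4     4     4     6     6     6     9     9     9    12    12    12    16
          7     1     1     1     2     2     2     4     5     5     7     8     8    11    13    14    17    19    20    24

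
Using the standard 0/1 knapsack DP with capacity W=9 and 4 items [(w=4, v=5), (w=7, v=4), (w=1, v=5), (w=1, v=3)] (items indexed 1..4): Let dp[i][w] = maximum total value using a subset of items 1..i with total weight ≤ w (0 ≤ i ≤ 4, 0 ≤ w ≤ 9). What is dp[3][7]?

10

i\w   0   1   2   3   4   5   6   7   8   9
  0   0   0   0   0   0   0   0   0   0   0
  1   0   0   0   0   5   5   5   5   5   5
  2   0   0   0   0   5   5   5   5   5   5
  3   0   5   5   5   5  10  10  10  10  10
  4   0   5   8   8   8  10  13  13  13  13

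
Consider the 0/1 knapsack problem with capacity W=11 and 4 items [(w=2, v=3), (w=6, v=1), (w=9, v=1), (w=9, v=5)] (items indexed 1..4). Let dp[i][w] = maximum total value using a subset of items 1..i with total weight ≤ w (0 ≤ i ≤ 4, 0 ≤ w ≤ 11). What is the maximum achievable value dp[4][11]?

i\w   0   1   2   3   4   5   6   7   8   9  10  11
  0   0   0   0   0   0   0   0   0   0   0   0   0
  1   0   0   3   3   3   3   3   3   3   3   3   3
  2   0   0   3   3   3   3   3   3   4   4   4   4
  3   0   0   3   3   3   3   3   3   4   4   4   4
  4   0   0   3   3   3   3   3   3   4   5   5   8

8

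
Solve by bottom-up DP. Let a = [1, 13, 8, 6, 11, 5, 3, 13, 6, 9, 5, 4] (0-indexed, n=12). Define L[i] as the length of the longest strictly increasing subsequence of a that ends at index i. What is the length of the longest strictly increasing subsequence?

   i    0    1    2    3    4    5    6    7    8    9   10   11
a[i]    1   13    8    6   11    5    3   13    6    9    5    4
L[i]    1    2    2    2    3    2    2    4    3    4    3    3

4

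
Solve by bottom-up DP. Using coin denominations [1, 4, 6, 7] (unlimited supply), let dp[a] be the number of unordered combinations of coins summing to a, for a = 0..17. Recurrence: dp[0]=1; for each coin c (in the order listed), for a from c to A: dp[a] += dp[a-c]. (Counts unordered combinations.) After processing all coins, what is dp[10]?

6

after  coin     0     1     2     3     4     5     6     7     8     9    10    11    12    13    14    15    16    17
          1     1     1     1     1     1     1     1     1     1     1     1     1     1     1     1     1     1     1
          4     1     1     1     1     2     2     2     2     3     3     3     3     4     4     4     4     5     5
          6     1     1     1     1     2     2     3     3     4     4     5     5     7     7     8     8    10    10
          7     1     1     1     1     2     2     3     4     5     5     6     7     9    10    12    13    15    16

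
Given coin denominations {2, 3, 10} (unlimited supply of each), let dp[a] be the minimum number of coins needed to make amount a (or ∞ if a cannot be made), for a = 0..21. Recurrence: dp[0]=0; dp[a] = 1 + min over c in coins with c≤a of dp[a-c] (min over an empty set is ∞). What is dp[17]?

4

 a  0  1  2  3  4  5  6  7  8  9 10 11 12 13 14 15 16 17 18 19 20 21
dp  0  -  1  1  2  2  2  3  3  3  1  4  2  2  3  3  3  4  4  4  2  5
(- denotes ∞ / unreachable)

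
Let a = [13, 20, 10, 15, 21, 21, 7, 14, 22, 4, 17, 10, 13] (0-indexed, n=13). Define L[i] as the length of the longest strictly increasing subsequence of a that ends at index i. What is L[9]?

1

   i    0    1    2    3    4    5    6    7    8    9   10   11   12
a[i]   13   20   10   15   21   21    7   14   22    4   17   10   13
L[i]    1    2    1    2    3    3    1    2    4    1    3    2    3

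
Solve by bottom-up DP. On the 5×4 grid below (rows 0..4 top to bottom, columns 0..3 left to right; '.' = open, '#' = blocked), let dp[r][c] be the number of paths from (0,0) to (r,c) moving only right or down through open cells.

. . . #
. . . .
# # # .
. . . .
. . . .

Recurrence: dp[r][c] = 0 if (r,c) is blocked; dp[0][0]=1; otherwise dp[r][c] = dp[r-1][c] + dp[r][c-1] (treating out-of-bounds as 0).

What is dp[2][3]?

r\c   0   1   2   3
  0   1   1   1   0
  1   1   2   3   3
  2   0   0   0   3
  3   0   0   0   3
  4   0   0   0   3

3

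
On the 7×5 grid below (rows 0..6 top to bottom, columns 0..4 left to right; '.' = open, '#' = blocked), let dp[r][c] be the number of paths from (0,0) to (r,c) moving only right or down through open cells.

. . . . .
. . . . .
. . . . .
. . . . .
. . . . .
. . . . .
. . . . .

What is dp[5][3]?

56

r\c   0   1   2   3   4
  0   1   1   1   1   1
  1   1   2   3   4   5
  2   1   3   6  10  15
  3   1   4  10  20  35
  4   1   5  15  35  70
  5   1   6  21  56 126
  6   1   7  28  84 210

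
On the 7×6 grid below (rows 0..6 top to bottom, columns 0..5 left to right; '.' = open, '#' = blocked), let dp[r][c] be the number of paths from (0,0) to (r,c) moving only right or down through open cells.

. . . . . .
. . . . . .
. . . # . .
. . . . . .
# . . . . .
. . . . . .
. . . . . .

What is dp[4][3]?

r\c   0   1   2   3   4   5
  0   1   1   1   1   1   1
  1   1   2   3   4   5   6
  2   1   3   6   0   5  11
  3   1   4  10  10  15  26
  4   0   4  14  24  39  65
  5   0   4  18  42  81 146
  6   0   4  22  64 145 291

24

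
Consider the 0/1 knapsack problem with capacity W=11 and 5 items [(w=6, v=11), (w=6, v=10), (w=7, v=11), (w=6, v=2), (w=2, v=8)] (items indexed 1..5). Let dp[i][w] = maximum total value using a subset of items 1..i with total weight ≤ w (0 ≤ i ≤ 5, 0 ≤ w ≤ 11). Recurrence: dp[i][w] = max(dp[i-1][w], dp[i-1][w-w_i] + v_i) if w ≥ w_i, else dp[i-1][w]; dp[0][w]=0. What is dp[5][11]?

19

i\w   0   1   2   3   4   5   6   7   8   9  10  11
  0   0   0   0   0   0   0   0   0   0   0   0   0
  1   0   0   0   0   0   0  11  11  11  11  11  11
  2   0   0   0   0   0   0  11  11  11  11  11  11
  3   0   0   0   0   0   0  11  11  11  11  11  11
  4   0   0   0   0   0   0  11  11  11  11  11  11
  5   0   0   8   8   8   8  11  11  19  19  19  19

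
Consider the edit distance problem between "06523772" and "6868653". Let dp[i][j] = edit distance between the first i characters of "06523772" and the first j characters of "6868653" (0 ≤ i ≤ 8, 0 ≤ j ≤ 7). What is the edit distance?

   ''  6  8  6  8  6  5  3
''  0  1  2  3  4  5  6  7
 0  1  1  2  3  4  5  6  7
 6  2  1  2  2  3  4  5  6
 5  3  2  2  3  3  4  4  5
 2  4  3  3  3  4  4  5  5
 3  5  4  4  4  4  5  5  5
 7  6  5  5  5  5  5  6  6
 7  7  6  6  6  6  6  6  7
 2  8  7  7  7  7  7  7  7

7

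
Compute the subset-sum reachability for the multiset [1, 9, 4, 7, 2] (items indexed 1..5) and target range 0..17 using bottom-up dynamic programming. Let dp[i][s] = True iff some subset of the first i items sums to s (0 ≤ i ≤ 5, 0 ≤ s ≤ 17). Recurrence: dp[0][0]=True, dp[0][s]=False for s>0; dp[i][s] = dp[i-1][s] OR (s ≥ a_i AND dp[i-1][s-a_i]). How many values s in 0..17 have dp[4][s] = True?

14

i\s   0   1   2   3   4   5   6   7   8   9  10  11  12  13  14  15  16  17
  0   T   F   F   F   F   F   F   F   F   F   F   F   F   F   F   F   F   F
  1   T   T   F   F   F   F   F   F   F   F   F   F   F   F   F   F   F   F
  2   T   T   F   F   F   F   F   F   F   T   T   F   F   F   F   F   F   F
  3   T   T   F   F   T   T   F   F   F   T   T   F   F   T   T   F   F   F
  4   T   T   F   F   T   T   F   T   T   T   T   T   T   T   T   F   T   T
  5   T   T   T   T   T   T   T   T   T   T   T   T   T   T   T   T   T   T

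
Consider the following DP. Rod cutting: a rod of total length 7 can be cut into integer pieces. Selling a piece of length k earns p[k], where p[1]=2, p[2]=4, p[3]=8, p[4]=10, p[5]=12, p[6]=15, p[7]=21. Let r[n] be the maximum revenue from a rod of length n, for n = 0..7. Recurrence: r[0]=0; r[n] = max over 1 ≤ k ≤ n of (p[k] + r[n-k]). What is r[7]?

   n    0    1    2    3    4    5    6    7
r[n]    0    2    4    8   10   12   16   21

21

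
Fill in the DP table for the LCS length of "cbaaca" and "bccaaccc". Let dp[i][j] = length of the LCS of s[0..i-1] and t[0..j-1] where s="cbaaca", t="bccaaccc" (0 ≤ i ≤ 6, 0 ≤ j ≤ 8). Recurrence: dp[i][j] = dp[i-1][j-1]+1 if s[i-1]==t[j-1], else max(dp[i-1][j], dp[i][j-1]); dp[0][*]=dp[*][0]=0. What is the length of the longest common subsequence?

   ''  b  c  c  a  a  c  c  c
''  0  0  0  0  0  0  0  0  0
 c  0  0  1  1  1  1  1  1  1
 b  0  1  1  1  1  1  1  1  1
 a  0  1  1  1  2  2  2  2  2
 a  0  1  1  1  2  3  3  3  3
 c  0  1  2  2  2  3  4  4  4
 a  0  1  2  2  3  3  4  4  4

4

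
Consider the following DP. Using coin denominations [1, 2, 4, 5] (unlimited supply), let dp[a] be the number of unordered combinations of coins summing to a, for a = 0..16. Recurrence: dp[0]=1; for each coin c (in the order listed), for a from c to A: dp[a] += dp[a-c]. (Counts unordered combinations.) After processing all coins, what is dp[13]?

27

after  coin     0     1     2     3     4     5     6     7     8     9    10    11    12    13    14    15    16
          1     1     1     1     1     1     1     1     1     1     1     1     1     1     1     1     1     1
          2     1     1     2     2     3     3     4     4     5     5     6     6     7     7     8     8     9
          4     1     1     2     2     4     4     6     6     9     9    12    12    16    16    20    20    25
          5     1     1     2     2     4     5     7     8    11    13    17    19    24    27    33    37    44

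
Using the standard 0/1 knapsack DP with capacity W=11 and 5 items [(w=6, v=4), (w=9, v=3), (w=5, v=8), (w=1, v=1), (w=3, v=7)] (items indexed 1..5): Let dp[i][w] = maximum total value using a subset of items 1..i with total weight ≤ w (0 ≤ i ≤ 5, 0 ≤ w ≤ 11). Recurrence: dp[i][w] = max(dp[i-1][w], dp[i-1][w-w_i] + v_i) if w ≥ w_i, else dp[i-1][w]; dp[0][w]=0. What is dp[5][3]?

7

i\w   0   1   2   3   4   5   6   7   8   9  10  11
  0   0   0   0   0   0   0   0   0   0   0   0   0
  1   0   0   0   0   0   0   4   4   4   4   4   4
  2   0   0   0   0   0   0   4   4   4   4   4   4
  3   0   0   0   0   0   8   8   8   8   8   8  12
  4   0   1   1   1   1   8   9   9   9   9   9  12
  5   0   1   1   7   8   8   9   9  15  16  16  16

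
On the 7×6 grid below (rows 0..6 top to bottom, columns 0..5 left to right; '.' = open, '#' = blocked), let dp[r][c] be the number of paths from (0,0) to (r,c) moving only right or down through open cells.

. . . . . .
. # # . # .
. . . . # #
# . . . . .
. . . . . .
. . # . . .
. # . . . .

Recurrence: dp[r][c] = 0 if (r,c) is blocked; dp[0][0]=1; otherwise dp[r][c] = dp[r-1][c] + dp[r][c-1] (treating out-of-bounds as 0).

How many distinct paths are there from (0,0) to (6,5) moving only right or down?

r\c   0   1   2   3   4   5
  0   1   1   1   1   1   1
  1   1   0   0   1   0   1
  2   1   1   1   2   0   0
  3   0   1   2   4   4   4
  4   0   1   3   7  11  15
  5   0   1   0   7  18  33
  6   0   0   0   7  25  58

58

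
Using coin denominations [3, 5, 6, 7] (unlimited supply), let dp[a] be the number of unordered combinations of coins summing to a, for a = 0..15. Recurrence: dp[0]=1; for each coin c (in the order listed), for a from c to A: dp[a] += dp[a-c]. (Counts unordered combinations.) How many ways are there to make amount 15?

5

after  coin     0     1     2     3     4     5     6     7     8     9    10    11    12    13    14    15
          3     1     0     0     1     0     0     1     0     0     1     0     0     1     0     0     1
          5     1     0     0     1     0     1     1     0     1     1     1     1     1     1     1     2
          6     1     0     0     1     0     1     2     0     1     2     1     2     3     1     2     4
          7     1     0     0     1     0     1     2     1     1     2     2     2     4     3     3     5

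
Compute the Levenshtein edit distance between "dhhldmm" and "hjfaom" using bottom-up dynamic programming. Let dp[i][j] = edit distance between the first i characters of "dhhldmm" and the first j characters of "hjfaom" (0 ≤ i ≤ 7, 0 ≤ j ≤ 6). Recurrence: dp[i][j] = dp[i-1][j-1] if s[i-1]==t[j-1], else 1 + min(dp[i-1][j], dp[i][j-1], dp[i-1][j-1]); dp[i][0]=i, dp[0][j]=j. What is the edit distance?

5

   ''  h  j  f  a  o  m
''  0  1  2  3  4  5  6
 d  1  1  2  3  4  5  6
 h  2  1  2  3  4  5  6
 h  3  2  2  3  4  5  6
 l  4  3  3  3  4  5  6
 d  5  4  4  4  4  5  6
 m  6  5  5  5  5  5  5
 m  7  6  6  6  6  6  5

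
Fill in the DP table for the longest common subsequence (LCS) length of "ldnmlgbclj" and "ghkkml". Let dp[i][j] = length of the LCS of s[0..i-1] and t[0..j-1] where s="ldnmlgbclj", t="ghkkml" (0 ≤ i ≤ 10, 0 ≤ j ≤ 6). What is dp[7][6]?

2

   ''  g  h  k  k  m  l
''  0  0  0  0  0  0  0
 l  0  0  0  0  0  0  1
 d  0  0  0  0  0  0  1
 n  0  0  0  0  0  0  1
 m  0  0  0  0  0  1  1
 l  0  0  0  0  0  1  2
 g  0  1  1  1  1  1  2
 b  0  1  1  1  1  1  2
 c  0  1  1  1  1  1  2
 l  0  1  1  1  1  1  2
 j  0  1  1  1  1  1  2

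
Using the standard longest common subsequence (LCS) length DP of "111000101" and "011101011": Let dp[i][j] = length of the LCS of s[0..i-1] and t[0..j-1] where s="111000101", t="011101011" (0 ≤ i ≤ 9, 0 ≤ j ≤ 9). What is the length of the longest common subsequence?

   ''  0  1  1  1  0  1  0  1  1
''  0  0  0  0  0  0  0  0  0  0
 1  0  0  1  1  1  1  1  1  1  1
 1  0  0  1  2  2  2  2  2  2  2
 1  0  0  1  2  3  3  3  3  3  3
 0  0  1  1  2  3  4  4  4  4  4
 0  0  1  1  2  3  4  4  5  5  5
 0  0  1  1  2  3  4  4  5  5  5
 1  0  1  2  2  3  4  5  5  6  6
 0  0  1  2  2  3  4  5  6  6  6
 1  0  1  2  3  3  4  5  6  7  7

7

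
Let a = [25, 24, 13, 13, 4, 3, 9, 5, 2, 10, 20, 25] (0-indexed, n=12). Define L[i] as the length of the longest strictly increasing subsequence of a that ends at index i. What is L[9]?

   i    0    1    2    3    4    5    6    7    8    9   10   11
a[i]   25   24   13   13    4    3    9    5    2   10   20   25
L[i]    1    1    1    1    1    1    2    2    1    3    4    5

3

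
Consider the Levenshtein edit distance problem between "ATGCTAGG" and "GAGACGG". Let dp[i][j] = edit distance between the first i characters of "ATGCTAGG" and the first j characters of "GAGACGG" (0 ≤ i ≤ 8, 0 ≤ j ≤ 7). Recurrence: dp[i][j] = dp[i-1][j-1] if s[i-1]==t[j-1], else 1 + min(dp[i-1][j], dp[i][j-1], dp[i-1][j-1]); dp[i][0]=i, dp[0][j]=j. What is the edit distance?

   ''  G  A  G  A  C  G  G
''  0  1  2  3  4  5  6  7
 A  1  1  1  2  3  4  5  6
 T  2  2  2  2  3  4  5  6
 G  3  2  3  2  3  4  4  5
 C  4  3  3  3  3  3  4  5
 T  5  4  4  4  4  4  4  5
 A  6  5  4  5  4  5  5  5
 G  7  6  5  4  5  5  5  5
 G  8  7  6  5  5  6  5  5

5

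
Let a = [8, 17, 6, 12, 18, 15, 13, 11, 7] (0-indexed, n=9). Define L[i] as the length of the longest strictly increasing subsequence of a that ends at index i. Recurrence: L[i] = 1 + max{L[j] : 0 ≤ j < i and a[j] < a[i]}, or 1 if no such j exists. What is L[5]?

   i    0    1    2    3    4    5    6    7    8
a[i]    8   17    6   12   18   15   13   11    7
L[i]    1    2    1    2    3    3    3    2    2

3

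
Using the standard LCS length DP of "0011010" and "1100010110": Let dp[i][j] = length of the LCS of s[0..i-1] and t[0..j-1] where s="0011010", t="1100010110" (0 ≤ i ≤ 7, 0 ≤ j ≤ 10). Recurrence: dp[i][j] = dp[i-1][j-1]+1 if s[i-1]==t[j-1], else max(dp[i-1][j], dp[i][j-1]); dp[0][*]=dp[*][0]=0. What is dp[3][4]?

   ''  1  1  0  0  0  1  0  1  1  0
''  0  0  0  0  0  0  0  0  0  0  0
 0  0  0  0  1  1  1  1  1  1  1  1
 0  0  0  0  1  2  2  2  2  2  2  2
 1  0  1  1  1  2  2  3  3  3  3  3
 1  0  1  2  2  2  2  3  3  4  4  4
 0  0  1  2  3  3  3  3  4  4  4  5
 1  0  1  2  3  3  3  4  4  5  5  5
 0  0  1  2  3  4  4  4  5  5  5  6

2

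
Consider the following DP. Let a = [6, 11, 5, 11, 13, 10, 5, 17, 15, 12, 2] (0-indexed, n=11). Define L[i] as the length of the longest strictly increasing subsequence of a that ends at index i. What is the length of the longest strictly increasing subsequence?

   i    0    1    2    3    4    5    6    7    8    9   10
a[i]    6   11    5   11   13   10    5   17   15   12    2
L[i]    1    2    1    2    3    2    1    4    4    3    1

4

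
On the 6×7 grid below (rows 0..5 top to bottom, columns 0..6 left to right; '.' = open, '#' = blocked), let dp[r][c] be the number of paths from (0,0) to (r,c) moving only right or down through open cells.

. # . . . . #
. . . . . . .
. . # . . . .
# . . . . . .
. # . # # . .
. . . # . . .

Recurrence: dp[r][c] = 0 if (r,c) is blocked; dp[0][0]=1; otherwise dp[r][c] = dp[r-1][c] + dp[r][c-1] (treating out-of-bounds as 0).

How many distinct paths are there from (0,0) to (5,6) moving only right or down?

28

r\c   0   1   2   3   4   5   6
  0   1   0   0   0   0   0   0
  1   1   1   1   1   1   1   1
  2   1   2   0   1   2   3   4
  3   0   2   2   3   5   8  12
  4   0   0   2   0   0   8  20
  5   0   0   2   0   0   8  28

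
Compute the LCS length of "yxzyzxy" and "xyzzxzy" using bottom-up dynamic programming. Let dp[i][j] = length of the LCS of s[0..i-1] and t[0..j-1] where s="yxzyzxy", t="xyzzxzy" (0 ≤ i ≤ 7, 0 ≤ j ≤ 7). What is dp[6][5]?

4

   ''  x  y  z  z  x  z  y
''  0  0  0  0  0  0  0  0
 y  0  0  1  1  1  1  1  1
 x  0  1  1  1  1  2  2  2
 z  0  1  1  2  2  2  3  3
 y  0  1  2  2  2  2  3  4
 z  0  1  2  3  3  3  3  4
 x  0  1  2  3  3  4  4  4
 y  0  1  2  3  3  4  4  5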